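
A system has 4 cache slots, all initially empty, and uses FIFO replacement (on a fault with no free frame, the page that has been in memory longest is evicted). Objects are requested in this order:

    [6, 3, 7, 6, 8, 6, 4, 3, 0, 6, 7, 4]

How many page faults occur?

8

6 -> fault, frames {6}
3 -> fault, frames {6,3}
7 -> fault, frames {6,3,7}
6 -> hit
8 -> fault, frames {6,3,7,8}
6 -> hit
4 -> fault, evict 6, frames {3,7,8,4}
3 -> hit
0 -> fault, evict 3, frames {7,8,4,0}
6 -> fault, evict 7, frames {8,4,0,6}
7 -> fault, evict 8, frames {4,0,6,7}
4 -> hit
Page faults: 8.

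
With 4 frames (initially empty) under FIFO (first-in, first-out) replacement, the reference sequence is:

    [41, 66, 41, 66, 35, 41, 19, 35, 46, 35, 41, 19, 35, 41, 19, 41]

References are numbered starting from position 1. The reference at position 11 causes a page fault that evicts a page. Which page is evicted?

pos 1: 41 -> miss, frames [41]
pos 2: 66 -> miss, frames [41, 66]
pos 3: 41 -> hit
pos 4: 66 -> hit
pos 5: 35 -> miss, frames [41, 66, 35]
pos 6: 41 -> hit
pos 7: 19 -> miss, frames [41, 66, 35, 19]
pos 8: 35 -> hit
pos 9: 46 -> miss, evict 41, frames [66, 35, 19, 46]
pos 10: 35 -> hit
pos 11: 41 -> miss, evict 66, frames [35, 19, 46, 41]
At position 11, page 66 is evicted.

66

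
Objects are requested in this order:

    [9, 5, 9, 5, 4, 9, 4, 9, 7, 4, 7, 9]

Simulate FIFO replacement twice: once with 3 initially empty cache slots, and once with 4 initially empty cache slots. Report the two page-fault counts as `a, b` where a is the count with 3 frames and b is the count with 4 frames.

5, 4

3 frames: F F . . F . . . F . . F → 5 faults.
4 frames: F F . . F . . . F . . . → 4 faults.
4 < 5: adding a frame reduced faults, as is typical.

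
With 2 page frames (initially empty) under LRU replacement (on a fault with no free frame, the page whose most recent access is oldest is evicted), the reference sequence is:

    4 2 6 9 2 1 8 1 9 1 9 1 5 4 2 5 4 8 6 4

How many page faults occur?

16

4 -> miss, frames (4)
2 -> miss, frames (4 2)
6 -> miss, evict 4, frames (2 6)
9 -> miss, evict 2, frames (6 9)
2 -> miss, evict 6, frames (9 2)
1 -> miss, evict 9, frames (2 1)
8 -> miss, evict 2, frames (1 8)
1 -> hit
9 -> miss, evict 8, frames (1 9)
1 -> hit
9 -> hit
1 -> hit
5 -> miss, evict 9, frames (1 5)
4 -> miss, evict 1, frames (5 4)
2 -> miss, evict 5, frames (4 2)
5 -> miss, evict 4, frames (2 5)
4 -> miss, evict 2, frames (5 4)
8 -> miss, evict 5, frames (4 8)
6 -> miss, evict 4, frames (8 6)
4 -> miss, evict 8, frames (6 4)
Page faults: 16.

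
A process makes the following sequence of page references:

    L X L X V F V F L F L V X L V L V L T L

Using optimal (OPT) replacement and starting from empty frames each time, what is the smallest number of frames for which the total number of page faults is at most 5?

4

f=1: 20 faults
f=2: 9 faults
f=3: 6 faults
f=4: 5 faults
f=5: 5 faults
Smallest f with faults ≤ 5 is 4.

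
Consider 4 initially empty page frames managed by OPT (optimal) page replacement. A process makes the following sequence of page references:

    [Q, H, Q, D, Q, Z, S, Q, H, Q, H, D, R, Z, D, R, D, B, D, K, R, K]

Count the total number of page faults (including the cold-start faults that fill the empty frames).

9

Q → fault, frames (Q)
H → fault, frames (Q H)
Q → hit
D → fault, frames (Q H D)
Q → hit
Z → fault, frames (Q H D Z)
S → fault, evict Z, frames (Q H D S)
Q → hit
H → hit
Q → hit
H → hit
D → hit
R → fault, evict S, frames (Q H D R)
Z → fault, evict H, frames (Q D R Z)
D → hit
R → hit
D → hit
B → fault, evict Z, frames (Q D R B)
D → hit
K → fault, evict B, frames (Q D R K)
R → hit
K → hit
Page faults: 9.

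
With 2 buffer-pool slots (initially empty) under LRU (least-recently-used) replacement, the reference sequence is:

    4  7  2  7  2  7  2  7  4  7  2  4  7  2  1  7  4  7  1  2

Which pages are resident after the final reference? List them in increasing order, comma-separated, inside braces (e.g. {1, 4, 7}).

4 → miss, frames (4)
7 → miss, frames (4 7)
2 → miss, evict 4, frames (7 2)
7 → hit
2 → hit
7 → hit
2 → hit
7 → hit
4 → miss, evict 2, frames (7 4)
7 → hit
2 → miss, evict 4, frames (7 2)
4 → miss, evict 7, frames (2 4)
7 → miss, evict 2, frames (4 7)
2 → miss, evict 4, frames (7 2)
1 → miss, evict 7, frames (2 1)
7 → miss, evict 2, frames (1 7)
4 → miss, evict 1, frames (7 4)
7 → hit
1 → miss, evict 4, frames (7 1)
2 → miss, evict 7, frames (1 2)

{1, 2}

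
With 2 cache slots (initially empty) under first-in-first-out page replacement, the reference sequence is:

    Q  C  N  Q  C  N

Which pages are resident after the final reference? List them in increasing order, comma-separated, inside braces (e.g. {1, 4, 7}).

Q → fault, frames (Q)
C → fault, frames (Q C)
N → fault, evict Q, frames (C N)
Q → fault, evict C, frames (N Q)
C → fault, evict N, frames (Q C)
N → fault, evict Q, frames (C N)

{C, N}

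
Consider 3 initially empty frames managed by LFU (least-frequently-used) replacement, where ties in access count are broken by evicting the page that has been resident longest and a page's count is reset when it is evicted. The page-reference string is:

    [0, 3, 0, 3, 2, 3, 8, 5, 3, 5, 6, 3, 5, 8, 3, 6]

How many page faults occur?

0 → fault, frames (0)
3 → fault, frames (0 3)
0 → hit
3 → hit
2 → fault, frames (0 3 2)
3 → hit
8 → fault, evict 2, frames (0 3 8)
5 → fault, evict 8, frames (0 3 5)
3 → hit
5 → hit
6 → fault, evict 0, frames (3 5 6)
3 → hit
5 → hit
8 → fault, evict 6, frames (3 5 8)
3 → hit
6 → fault, evict 8, frames (3 5 6)
Page faults: 8.

8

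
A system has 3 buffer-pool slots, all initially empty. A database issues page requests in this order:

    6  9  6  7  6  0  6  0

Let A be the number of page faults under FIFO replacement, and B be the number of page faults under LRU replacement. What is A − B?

Under FIFO: F F . F . F F . → 5 faults.
Under LRU: F F . F . F . . → 4 faults.
A − B = 5 − 4 = 1.

1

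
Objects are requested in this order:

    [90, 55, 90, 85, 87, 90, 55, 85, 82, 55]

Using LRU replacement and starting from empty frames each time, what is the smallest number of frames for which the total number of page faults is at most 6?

f=1: 10 faults
f=2: 9 faults
f=3: 7 faults
f=4: 5 faults
f=5: 5 faults
Smallest f with faults ≤ 6 is 4.

4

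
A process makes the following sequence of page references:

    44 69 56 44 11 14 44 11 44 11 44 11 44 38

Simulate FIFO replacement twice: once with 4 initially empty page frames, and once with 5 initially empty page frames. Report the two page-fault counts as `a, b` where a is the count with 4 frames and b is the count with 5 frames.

7, 6

4 frames: F F F . F F F . . . . . . F → 7 faults.
5 frames: F F F . F F . . . . . . . F → 6 faults.
6 < 7: adding a frame reduced faults, as is typical.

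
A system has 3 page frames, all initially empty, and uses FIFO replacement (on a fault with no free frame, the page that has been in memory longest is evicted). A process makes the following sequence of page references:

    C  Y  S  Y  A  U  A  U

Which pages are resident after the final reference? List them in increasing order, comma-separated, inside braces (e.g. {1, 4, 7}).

C: fault, frames (C)
Y: fault, frames (C Y)
S: fault, frames (C Y S)
Y: hit
A: fault, evict C, frames (Y S A)
U: fault, evict Y, frames (S A U)
A: hit
U: hit

{A, S, U}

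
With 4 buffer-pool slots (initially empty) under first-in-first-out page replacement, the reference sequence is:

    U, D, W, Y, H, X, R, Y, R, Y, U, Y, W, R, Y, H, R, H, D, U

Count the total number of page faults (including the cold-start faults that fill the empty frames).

14

U: fault, frames [U]
D: fault, frames [U, D]
W: fault, frames [U, D, W]
Y: fault, frames [U, D, W, Y]
H: fault, evict U, frames [D, W, Y, H]
X: fault, evict D, frames [W, Y, H, X]
R: fault, evict W, frames [Y, H, X, R]
Y: hit
R: hit
Y: hit
U: fault, evict Y, frames [H, X, R, U]
Y: fault, evict H, frames [X, R, U, Y]
W: fault, evict X, frames [R, U, Y, W]
R: hit
Y: hit
H: fault, evict R, frames [U, Y, W, H]
R: fault, evict U, frames [Y, W, H, R]
H: hit
D: fault, evict Y, frames [W, H, R, D]
U: fault, evict W, frames [H, R, D, U]
Page faults: 14.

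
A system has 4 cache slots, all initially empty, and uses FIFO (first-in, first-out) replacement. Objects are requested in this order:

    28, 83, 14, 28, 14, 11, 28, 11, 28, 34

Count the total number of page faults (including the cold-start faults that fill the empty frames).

28 → fault, frames (28)
83 → fault, frames (28 83)
14 → fault, frames (28 83 14)
28 → hit
14 → hit
11 → fault, frames (28 83 14 11)
28 → hit
11 → hit
28 → hit
34 → fault, evict 28, frames (83 14 11 34)
Page faults: 5.

5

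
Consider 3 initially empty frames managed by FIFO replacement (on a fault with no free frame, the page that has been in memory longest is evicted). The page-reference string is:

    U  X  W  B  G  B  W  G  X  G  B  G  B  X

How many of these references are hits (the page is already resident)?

8

U -> fault, frames (U)
X -> fault, frames (U X)
W -> fault, frames (U X W)
B -> fault, evict U, frames (X W B)
G -> fault, evict X, frames (W B G)
B -> hit
W -> hit
G -> hit
X -> fault, evict W, frames (B G X)
G -> hit
B -> hit
G -> hit
B -> hit
X -> hit
Hits: 8.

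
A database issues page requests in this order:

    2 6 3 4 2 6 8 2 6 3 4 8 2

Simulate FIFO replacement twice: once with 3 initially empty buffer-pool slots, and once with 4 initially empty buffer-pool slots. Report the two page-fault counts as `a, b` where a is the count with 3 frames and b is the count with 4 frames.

10, 11

3 frames: F F F F F F F . . F F . F → 10 faults.
4 frames: F F F F . . F F F F F F F → 11 faults.
11 > 10: adding a frame increased faults — Belady's anomaly.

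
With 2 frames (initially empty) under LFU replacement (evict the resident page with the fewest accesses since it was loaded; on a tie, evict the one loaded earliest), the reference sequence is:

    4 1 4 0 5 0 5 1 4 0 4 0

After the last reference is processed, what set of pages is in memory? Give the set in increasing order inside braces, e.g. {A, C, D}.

{0, 4}

4 -> fault, frames (4)
1 -> fault, frames (4 1)
4 -> hit
0 -> fault, evict 1, frames (4 0)
5 -> fault, evict 0, frames (4 5)
0 -> fault, evict 5, frames (4 0)
5 -> fault, evict 0, frames (4 5)
1 -> fault, evict 5, frames (4 1)
4 -> hit
0 -> fault, evict 1, frames (4 0)
4 -> hit
0 -> hit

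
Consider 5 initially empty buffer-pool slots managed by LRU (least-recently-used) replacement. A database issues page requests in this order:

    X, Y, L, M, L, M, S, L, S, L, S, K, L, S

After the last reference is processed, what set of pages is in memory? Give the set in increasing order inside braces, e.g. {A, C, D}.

X -> miss, frames [X]
Y -> miss, frames [X, Y]
L -> miss, frames [X, Y, L]
M -> miss, frames [X, Y, L, M]
L -> hit
M -> hit
S -> miss, frames [X, Y, L, M, S]
L -> hit
S -> hit
L -> hit
S -> hit
K -> miss, evict X, frames [Y, M, L, S, K]
L -> hit
S -> hit

{K, L, M, S, Y}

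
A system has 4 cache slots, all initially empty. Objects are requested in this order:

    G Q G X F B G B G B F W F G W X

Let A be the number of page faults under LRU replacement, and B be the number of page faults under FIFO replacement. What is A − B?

Under LRU: F F . F F F . . . . . F . . . F → 7 faults.
Under FIFO: F F . F F F F . . . . F . . . F → 8 faults.
A − B = 7 − 8 = -1.

-1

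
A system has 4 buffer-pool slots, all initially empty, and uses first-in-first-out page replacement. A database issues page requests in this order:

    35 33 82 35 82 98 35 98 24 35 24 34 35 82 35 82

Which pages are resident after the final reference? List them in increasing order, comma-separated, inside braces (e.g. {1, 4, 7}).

{24, 34, 35, 82}

35 -> miss, frames (35)
33 -> miss, frames (35 33)
82 -> miss, frames (35 33 82)
35 -> hit
82 -> hit
98 -> miss, frames (35 33 82 98)
35 -> hit
98 -> hit
24 -> miss, evict 35, frames (33 82 98 24)
35 -> miss, evict 33, frames (82 98 24 35)
24 -> hit
34 -> miss, evict 82, frames (98 24 35 34)
35 -> hit
82 -> miss, evict 98, frames (24 35 34 82)
35 -> hit
82 -> hit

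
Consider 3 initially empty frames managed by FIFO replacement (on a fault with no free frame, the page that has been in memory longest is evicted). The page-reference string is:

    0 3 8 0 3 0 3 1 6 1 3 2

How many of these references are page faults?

7

0 -> miss, frames [0]
3 -> miss, frames [0, 3]
8 -> miss, frames [0, 3, 8]
0 -> hit
3 -> hit
0 -> hit
3 -> hit
1 -> miss, evict 0, frames [3, 8, 1]
6 -> miss, evict 3, frames [8, 1, 6]
1 -> hit
3 -> miss, evict 8, frames [1, 6, 3]
2 -> miss, evict 1, frames [6, 3, 2]
Page faults: 7.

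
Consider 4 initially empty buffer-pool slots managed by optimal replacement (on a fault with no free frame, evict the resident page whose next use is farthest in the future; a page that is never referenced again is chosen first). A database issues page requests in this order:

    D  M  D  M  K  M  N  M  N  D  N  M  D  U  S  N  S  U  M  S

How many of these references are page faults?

D: fault, frames (D)
M: fault, frames (D M)
D: hit
M: hit
K: fault, frames (D M K)
M: hit
N: fault, frames (D M K N)
M: hit
N: hit
D: hit
N: hit
M: hit
D: hit
U: fault, evict K, frames (D M N U)
S: fault, evict D, frames (M N U S)
N: hit
S: hit
U: hit
M: hit
S: hit
Page faults: 6.

6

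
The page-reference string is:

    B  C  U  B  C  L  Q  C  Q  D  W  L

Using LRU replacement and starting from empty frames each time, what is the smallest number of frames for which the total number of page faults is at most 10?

f=1: 12 faults
f=2: 11 faults
f=3: 8 faults
f=4: 8 faults
f=5: 7 faults
f=6: 7 faults
f=7: 7 faults
Smallest f with faults ≤ 10 is 3.

3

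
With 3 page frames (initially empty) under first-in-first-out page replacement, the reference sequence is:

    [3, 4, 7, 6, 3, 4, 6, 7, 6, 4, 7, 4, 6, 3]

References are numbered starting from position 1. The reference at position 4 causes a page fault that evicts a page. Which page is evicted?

3

pos 1: 3 -> miss, frames [3]
pos 2: 4 -> miss, frames [3, 4]
pos 3: 7 -> miss, frames [3, 4, 7]
pos 4: 6 -> miss, evict 3, frames [4, 7, 6]
At position 4, page 3 is evicted.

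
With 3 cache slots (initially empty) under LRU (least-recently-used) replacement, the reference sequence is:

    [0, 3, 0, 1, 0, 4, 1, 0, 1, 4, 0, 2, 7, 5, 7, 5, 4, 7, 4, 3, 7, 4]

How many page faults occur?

0 → fault, frames (0)
3 → fault, frames (0 3)
0 → hit
1 → fault, frames (3 0 1)
0 → hit
4 → fault, evict 3, frames (1 0 4)
1 → hit
0 → hit
1 → hit
4 → hit
0 → hit
2 → fault, evict 1, frames (4 0 2)
7 → fault, evict 4, frames (0 2 7)
5 → fault, evict 0, frames (2 7 5)
7 → hit
5 → hit
4 → fault, evict 2, frames (7 5 4)
7 → hit
4 → hit
3 → fault, evict 5, frames (7 4 3)
7 → hit
4 → hit
Page faults: 9.

9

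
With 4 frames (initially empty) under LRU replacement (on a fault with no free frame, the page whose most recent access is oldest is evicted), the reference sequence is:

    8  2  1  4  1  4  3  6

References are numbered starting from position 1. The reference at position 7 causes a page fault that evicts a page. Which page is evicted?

pos 1: 8: miss, frames {8}
pos 2: 2: miss, frames {8,2}
pos 3: 1: miss, frames {8,2,1}
pos 4: 4: miss, frames {8,2,1,4}
pos 5: 1: hit
pos 6: 4: hit
pos 7: 3: miss, evict 8, frames {2,1,4,3}
At position 7, page 8 is evicted.

8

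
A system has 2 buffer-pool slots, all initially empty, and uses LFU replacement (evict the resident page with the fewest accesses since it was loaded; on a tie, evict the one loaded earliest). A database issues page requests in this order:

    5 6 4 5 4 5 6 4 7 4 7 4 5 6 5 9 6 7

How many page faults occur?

5 -> miss, frames (5)
6 -> miss, frames (5 6)
4 -> miss, evict 5, frames (6 4)
5 -> miss, evict 6, frames (4 5)
4 -> hit
5 -> hit
6 -> miss, evict 4, frames (5 6)
4 -> miss, evict 6, frames (5 4)
7 -> miss, evict 4, frames (5 7)
4 -> miss, evict 7, frames (5 4)
7 -> miss, evict 4, frames (5 7)
4 -> miss, evict 7, frames (5 4)
5 -> hit
6 -> miss, evict 4, frames (5 6)
5 -> hit
9 -> miss, evict 6, frames (5 9)
6 -> miss, evict 9, frames (5 6)
7 -> miss, evict 6, frames (5 7)
Page faults: 14.

14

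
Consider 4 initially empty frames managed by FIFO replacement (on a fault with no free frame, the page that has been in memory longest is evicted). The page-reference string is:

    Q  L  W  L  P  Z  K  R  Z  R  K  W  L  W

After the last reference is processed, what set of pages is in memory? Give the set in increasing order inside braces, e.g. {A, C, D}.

{K, L, R, W}

Q → miss, frames (Q)
L → miss, frames (Q L)
W → miss, frames (Q L W)
L → hit
P → miss, frames (Q L W P)
Z → miss, evict Q, frames (L W P Z)
K → miss, evict L, frames (W P Z K)
R → miss, evict W, frames (P Z K R)
Z → hit
R → hit
K → hit
W → miss, evict P, frames (Z K R W)
L → miss, evict Z, frames (K R W L)
W → hit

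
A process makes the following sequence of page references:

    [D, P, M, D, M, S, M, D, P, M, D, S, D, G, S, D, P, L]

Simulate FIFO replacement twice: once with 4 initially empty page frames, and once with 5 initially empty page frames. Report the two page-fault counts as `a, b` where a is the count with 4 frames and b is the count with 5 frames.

8, 6

4 frames: F F F . . F . . . . . . . F . F F F → 8 faults.
5 frames: F F F . . F . . . . . . . F . . . F → 6 faults.
6 < 8: adding a frame reduced faults, as is typical.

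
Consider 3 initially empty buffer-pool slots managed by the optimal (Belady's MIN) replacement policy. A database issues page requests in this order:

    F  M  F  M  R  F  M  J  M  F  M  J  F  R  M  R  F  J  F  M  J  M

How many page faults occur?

6

F: fault, frames [F]
M: fault, frames [F, M]
F: hit
M: hit
R: fault, frames [F, M, R]
F: hit
M: hit
J: fault, evict R, frames [F, M, J]
M: hit
F: hit
M: hit
J: hit
F: hit
R: fault, evict J, frames [F, M, R]
M: hit
R: hit
F: hit
J: fault, evict R, frames [F, M, J]
F: hit
M: hit
J: hit
M: hit
Page faults: 6.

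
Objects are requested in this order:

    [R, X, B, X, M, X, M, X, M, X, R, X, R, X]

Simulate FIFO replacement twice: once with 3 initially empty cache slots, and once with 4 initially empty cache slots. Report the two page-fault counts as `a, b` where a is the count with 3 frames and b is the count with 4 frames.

3 frames: F F F . F . . . . . F F . . → 6 faults.
4 frames: F F F . F . . . . . . . . . → 4 faults.
4 < 6: adding a frame reduced faults, as is typical.

6, 4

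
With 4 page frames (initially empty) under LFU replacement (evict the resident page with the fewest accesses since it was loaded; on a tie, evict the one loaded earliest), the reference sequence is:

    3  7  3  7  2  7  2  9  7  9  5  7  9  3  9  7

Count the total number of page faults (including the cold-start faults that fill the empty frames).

3 -> fault, frames [3]
7 -> fault, frames [3, 7]
3 -> hit
7 -> hit
2 -> fault, frames [3, 7, 2]
7 -> hit
2 -> hit
9 -> fault, frames [3, 7, 2, 9]
7 -> hit
9 -> hit
5 -> fault, evict 3, frames [7, 2, 9, 5]
7 -> hit
9 -> hit
3 -> fault, evict 5, frames [7, 2, 9, 3]
9 -> hit
7 -> hit
Page faults: 6.

6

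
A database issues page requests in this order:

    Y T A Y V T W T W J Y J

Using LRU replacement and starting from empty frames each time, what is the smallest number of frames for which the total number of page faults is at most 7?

4

f=1: 12 faults
f=2: 9 faults
f=3: 8 faults
f=4: 7 faults
f=5: 6 faults
f=6: 6 faults
Smallest f with faults ≤ 7 is 4.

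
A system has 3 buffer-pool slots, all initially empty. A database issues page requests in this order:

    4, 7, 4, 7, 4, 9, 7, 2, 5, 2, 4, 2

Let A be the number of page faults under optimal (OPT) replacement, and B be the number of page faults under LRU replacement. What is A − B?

-1

Under OPT: F F . . . F . F F . . . → 5 faults.
Under LRU: F F . . . F . F F . F . → 6 faults.
A − B = 5 − 6 = -1.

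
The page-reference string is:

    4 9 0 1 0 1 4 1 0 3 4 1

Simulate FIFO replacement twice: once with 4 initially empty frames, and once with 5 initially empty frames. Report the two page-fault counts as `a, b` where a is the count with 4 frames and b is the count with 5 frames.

6, 5

4 frames: F F F F . . . . . F F . → 6 faults.
5 frames: F F F F . . . . . F . . → 5 faults.
5 < 6: adding a frame reduced faults, as is typical.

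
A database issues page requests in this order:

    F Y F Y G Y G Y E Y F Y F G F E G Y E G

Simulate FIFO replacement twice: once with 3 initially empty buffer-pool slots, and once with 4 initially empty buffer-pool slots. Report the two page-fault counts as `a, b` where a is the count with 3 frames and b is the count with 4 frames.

3 frames: F F . . F . . . F . F F . F . F . . . . → 8 faults.
4 frames: F F . . F . . . F . . . . . . . . . . . → 4 faults.
4 < 8: adding a frame reduced faults, as is typical.

8, 4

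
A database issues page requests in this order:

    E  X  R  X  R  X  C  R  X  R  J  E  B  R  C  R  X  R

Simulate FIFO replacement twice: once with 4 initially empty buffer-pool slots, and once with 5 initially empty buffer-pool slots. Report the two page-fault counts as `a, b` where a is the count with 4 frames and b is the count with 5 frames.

4 frames: F F F . . . F . . . F F F F F . F . → 10 faults.
5 frames: F F F . . . F . . . F . F . . . . . → 6 faults.
6 < 10: adding a frame reduced faults, as is typical.

10, 6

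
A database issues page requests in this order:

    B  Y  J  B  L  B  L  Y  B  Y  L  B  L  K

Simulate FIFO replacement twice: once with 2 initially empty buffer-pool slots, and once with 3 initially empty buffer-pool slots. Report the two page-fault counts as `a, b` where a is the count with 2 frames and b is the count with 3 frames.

2 frames: F F F F F . . F F . F . . F → 9 faults.
3 frames: F F F . F F . F . . . . . F → 7 faults.
7 < 9: adding a frame reduced faults, as is typical.

9, 7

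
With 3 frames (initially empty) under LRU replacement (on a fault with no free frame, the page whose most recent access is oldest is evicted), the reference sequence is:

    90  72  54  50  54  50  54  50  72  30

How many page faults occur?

5

90 → fault, frames [90]
72 → fault, frames [90, 72]
54 → fault, frames [90, 72, 54]
50 → fault, evict 90, frames [72, 54, 50]
54 → hit
50 → hit
54 → hit
50 → hit
72 → hit
30 → fault, evict 54, frames [50, 72, 30]
Page faults: 5.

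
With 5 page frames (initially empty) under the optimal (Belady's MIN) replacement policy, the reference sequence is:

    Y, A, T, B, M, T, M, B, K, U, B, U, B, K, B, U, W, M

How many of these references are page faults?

8

Y: miss, frames [Y]
A: miss, frames [Y, A]
T: miss, frames [Y, A, T]
B: miss, frames [Y, A, T, B]
M: miss, frames [Y, A, T, B, M]
T: hit
M: hit
B: hit
K: miss, evict T, frames [Y, A, B, M, K]
U: miss, evict A, frames [Y, B, M, K, U]
B: hit
U: hit
B: hit
K: hit
B: hit
U: hit
W: miss, evict U, frames [Y, B, M, K, W]
M: hit
Page faults: 8.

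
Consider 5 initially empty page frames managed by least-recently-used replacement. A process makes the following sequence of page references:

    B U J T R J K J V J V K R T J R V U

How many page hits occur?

10

B: fault, frames (B)
U: fault, frames (B U)
J: fault, frames (B U J)
T: fault, frames (B U J T)
R: fault, frames (B U J T R)
J: hit
K: fault, evict B, frames (U T R J K)
J: hit
V: fault, evict U, frames (T R K J V)
J: hit
V: hit
K: hit
R: hit
T: hit
J: hit
R: hit
V: hit
U: fault, evict K, frames (T J R V U)
Hits: 10.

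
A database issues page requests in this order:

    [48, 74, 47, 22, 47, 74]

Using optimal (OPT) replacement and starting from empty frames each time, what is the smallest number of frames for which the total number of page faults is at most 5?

f=1: 6 faults
f=2: 5 faults
f=3: 4 faults
f=4: 4 faults
Smallest f with faults ≤ 5 is 2.

2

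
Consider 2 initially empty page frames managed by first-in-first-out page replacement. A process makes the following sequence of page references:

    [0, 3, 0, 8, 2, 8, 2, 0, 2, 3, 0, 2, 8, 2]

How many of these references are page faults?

8

0: fault, frames {0}
3: fault, frames {0,3}
0: hit
8: fault, evict 0, frames {3,8}
2: fault, evict 3, frames {8,2}
8: hit
2: hit
0: fault, evict 8, frames {2,0}
2: hit
3: fault, evict 2, frames {0,3}
0: hit
2: fault, evict 0, frames {3,2}
8: fault, evict 3, frames {2,8}
2: hit
Page faults: 8.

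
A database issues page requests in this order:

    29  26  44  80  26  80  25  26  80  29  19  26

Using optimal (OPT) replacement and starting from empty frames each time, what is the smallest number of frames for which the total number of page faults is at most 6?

4

f=1: 12 faults
f=2: 8 faults
f=3: 7 faults
f=4: 6 faults
f=5: 6 faults
f=6: 6 faults
Smallest f with faults ≤ 6 is 4.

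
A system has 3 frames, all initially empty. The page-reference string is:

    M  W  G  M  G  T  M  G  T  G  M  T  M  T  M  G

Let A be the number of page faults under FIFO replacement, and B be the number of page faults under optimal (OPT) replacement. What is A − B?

Under FIFO: F F F . . F F . . . . . . . . . → 5 faults.
Under OPT: F F F . . F . . . . . . . . . . → 4 faults.
A − B = 5 − 4 = 1.

1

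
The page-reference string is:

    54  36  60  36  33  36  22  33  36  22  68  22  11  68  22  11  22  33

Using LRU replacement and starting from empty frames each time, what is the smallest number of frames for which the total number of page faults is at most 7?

5

f=1: 18 faults
f=2: 14 faults
f=3: 8 faults
f=4: 8 faults
f=5: 7 faults
f=6: 7 faults
f=7: 7 faults
Smallest f with faults ≤ 7 is 5.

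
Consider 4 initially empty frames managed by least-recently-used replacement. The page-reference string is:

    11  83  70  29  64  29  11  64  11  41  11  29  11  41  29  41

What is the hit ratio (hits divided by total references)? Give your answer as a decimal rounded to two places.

11 → fault, frames {11}
83 → fault, frames {11,83}
70 → fault, frames {11,83,70}
29 → fault, frames {11,83,70,29}
64 → fault, evict 11, frames {83,70,29,64}
29 → hit
11 → fault, evict 83, frames {70,64,29,11}
64 → hit
11 → hit
41 → fault, evict 70, frames {29,64,11,41}
11 → hit
29 → hit
11 → hit
41 → hit
29 → hit
41 → hit
Hits: 9 of 16 references → 9/16 = 0.5625.

0.56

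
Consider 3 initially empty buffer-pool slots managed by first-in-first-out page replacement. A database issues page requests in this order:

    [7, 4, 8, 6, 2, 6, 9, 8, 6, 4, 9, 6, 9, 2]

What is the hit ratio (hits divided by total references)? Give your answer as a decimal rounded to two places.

0.21

7 -> miss, frames (7)
4 -> miss, frames (7 4)
8 -> miss, frames (7 4 8)
6 -> miss, evict 7, frames (4 8 6)
2 -> miss, evict 4, frames (8 6 2)
6 -> hit
9 -> miss, evict 8, frames (6 2 9)
8 -> miss, evict 6, frames (2 9 8)
6 -> miss, evict 2, frames (9 8 6)
4 -> miss, evict 9, frames (8 6 4)
9 -> miss, evict 8, frames (6 4 9)
6 -> hit
9 -> hit
2 -> miss, evict 6, frames (4 9 2)
Hits: 3 of 14 references → 3/14 = 0.2143.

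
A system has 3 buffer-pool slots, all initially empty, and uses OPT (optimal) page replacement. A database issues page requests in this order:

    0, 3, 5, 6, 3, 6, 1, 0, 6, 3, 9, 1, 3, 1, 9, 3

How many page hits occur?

0: fault, frames {0}
3: fault, frames {0,3}
5: fault, frames {0,3,5}
6: fault, evict 5, frames {0,3,6}
3: hit
6: hit
1: fault, evict 3, frames {0,6,1}
0: hit
6: hit
3: fault, evict 6, frames {0,1,3}
9: fault, evict 0, frames {1,3,9}
1: hit
3: hit
1: hit
9: hit
3: hit
Hits: 9.

9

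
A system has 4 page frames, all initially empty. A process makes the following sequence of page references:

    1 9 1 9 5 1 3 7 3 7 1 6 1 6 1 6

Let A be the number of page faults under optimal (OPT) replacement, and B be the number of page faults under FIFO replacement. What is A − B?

Under OPT: F F . . F . F F . . . F . . . . → 6 faults.
Under FIFO: F F . . F . F F . . F F . . . . → 7 faults.
A − B = 6 − 7 = -1.

-1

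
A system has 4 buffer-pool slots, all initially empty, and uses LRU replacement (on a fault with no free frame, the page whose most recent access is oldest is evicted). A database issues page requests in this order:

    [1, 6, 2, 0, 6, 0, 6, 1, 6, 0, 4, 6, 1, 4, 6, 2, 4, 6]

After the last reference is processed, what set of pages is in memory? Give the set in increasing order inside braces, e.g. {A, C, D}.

{1, 2, 4, 6}

1 -> miss, frames (1)
6 -> miss, frames (1 6)
2 -> miss, frames (1 6 2)
0 -> miss, frames (1 6 2 0)
6 -> hit
0 -> hit
6 -> hit
1 -> hit
6 -> hit
0 -> hit
4 -> miss, evict 2, frames (1 6 0 4)
6 -> hit
1 -> hit
4 -> hit
6 -> hit
2 -> miss, evict 0, frames (1 4 6 2)
4 -> hit
6 -> hit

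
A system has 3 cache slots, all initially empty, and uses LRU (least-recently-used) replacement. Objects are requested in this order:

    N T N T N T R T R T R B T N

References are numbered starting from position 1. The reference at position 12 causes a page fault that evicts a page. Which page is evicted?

N

pos 1: N: miss, frames {N}
pos 2: T: miss, frames {N,T}
pos 3: N: hit
pos 4: T: hit
pos 5: N: hit
pos 6: T: hit
pos 7: R: miss, frames {N,T,R}
pos 8: T: hit
pos 9: R: hit
pos 10: T: hit
pos 11: R: hit
pos 12: B: miss, evict N, frames {T,R,B}
At position 12, page N is evicted.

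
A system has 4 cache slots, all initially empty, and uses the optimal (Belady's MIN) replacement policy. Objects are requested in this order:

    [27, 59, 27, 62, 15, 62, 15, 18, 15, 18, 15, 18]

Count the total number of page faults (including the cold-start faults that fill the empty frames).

27: miss, frames {27}
59: miss, frames {27,59}
27: hit
62: miss, frames {27,59,62}
15: miss, frames {27,59,62,15}
62: hit
15: hit
18: miss, evict 62, frames {27,59,15,18}
15: hit
18: hit
15: hit
18: hit
Page faults: 5.

5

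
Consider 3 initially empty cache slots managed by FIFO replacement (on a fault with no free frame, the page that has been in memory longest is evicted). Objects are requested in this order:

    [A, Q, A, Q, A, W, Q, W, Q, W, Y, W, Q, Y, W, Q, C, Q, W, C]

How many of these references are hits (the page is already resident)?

13

A → fault, frames {A}
Q → fault, frames {A,Q}
A → hit
Q → hit
A → hit
W → fault, frames {A,Q,W}
Q → hit
W → hit
Q → hit
W → hit
Y → fault, evict A, frames {Q,W,Y}
W → hit
Q → hit
Y → hit
W → hit
Q → hit
C → fault, evict Q, frames {W,Y,C}
Q → fault, evict W, frames {Y,C,Q}
W → fault, evict Y, frames {C,Q,W}
C → hit
Hits: 13.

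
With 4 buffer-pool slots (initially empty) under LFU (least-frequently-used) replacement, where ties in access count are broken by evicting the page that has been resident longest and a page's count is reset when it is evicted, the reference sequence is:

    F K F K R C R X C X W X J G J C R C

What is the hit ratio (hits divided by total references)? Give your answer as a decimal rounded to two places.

F: fault, frames (F)
K: fault, frames (F K)
F: hit
K: hit
R: fault, frames (F K R)
C: fault, frames (F K R C)
R: hit
X: fault, evict C, frames (F K R X)
C: fault, evict X, frames (F K R C)
X: fault, evict C, frames (F K R X)
W: fault, evict X, frames (F K R W)
X: fault, evict W, frames (F K R X)
J: fault, evict X, frames (F K R J)
G: fault, evict J, frames (F K R G)
J: fault, evict G, frames (F K R J)
C: fault, evict J, frames (F K R C)
R: hit
C: hit
Hits: 5 of 18 references → 5/18 = 0.2778.

0.28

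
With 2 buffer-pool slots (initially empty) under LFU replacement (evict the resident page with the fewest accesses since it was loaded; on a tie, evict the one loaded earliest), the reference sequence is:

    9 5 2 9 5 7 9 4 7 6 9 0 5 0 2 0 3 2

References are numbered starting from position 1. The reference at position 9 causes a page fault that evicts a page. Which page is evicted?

9

pos 1: 9: fault, frames [9]
pos 2: 5: fault, frames [9, 5]
pos 3: 2: fault, evict 9, frames [5, 2]
pos 4: 9: fault, evict 5, frames [2, 9]
pos 5: 5: fault, evict 2, frames [9, 5]
pos 6: 7: fault, evict 9, frames [5, 7]
pos 7: 9: fault, evict 5, frames [7, 9]
pos 8: 4: fault, evict 7, frames [9, 4]
pos 9: 7: fault, evict 9, frames [4, 7]
At position 9, page 9 is evicted.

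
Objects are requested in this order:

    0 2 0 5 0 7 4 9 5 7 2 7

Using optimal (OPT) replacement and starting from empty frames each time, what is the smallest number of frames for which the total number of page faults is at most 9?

2

f=1: 12 faults
f=2: 8 faults
f=3: 7 faults
f=4: 6 faults
f=5: 6 faults
f=6: 6 faults
Smallest f with faults ≤ 9 is 2.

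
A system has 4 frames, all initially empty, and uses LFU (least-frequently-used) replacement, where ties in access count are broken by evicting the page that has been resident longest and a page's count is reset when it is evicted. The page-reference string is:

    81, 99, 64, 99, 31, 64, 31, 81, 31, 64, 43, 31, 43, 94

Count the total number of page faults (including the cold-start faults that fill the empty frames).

6

81: fault, frames [81]
99: fault, frames [81, 99]
64: fault, frames [81, 99, 64]
99: hit
31: fault, frames [81, 99, 64, 31]
64: hit
31: hit
81: hit
31: hit
64: hit
43: fault, evict 81, frames [99, 64, 31, 43]
31: hit
43: hit
94: fault, evict 99, frames [64, 31, 43, 94]
Page faults: 6.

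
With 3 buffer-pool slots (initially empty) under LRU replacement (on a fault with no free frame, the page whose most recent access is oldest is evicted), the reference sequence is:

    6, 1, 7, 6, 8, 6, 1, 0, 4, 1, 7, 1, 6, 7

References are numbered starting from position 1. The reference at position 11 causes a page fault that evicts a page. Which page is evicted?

0

pos 1: 6 -> miss, frames (6)
pos 2: 1 -> miss, frames (6 1)
pos 3: 7 -> miss, frames (6 1 7)
pos 4: 6 -> hit
pos 5: 8 -> miss, evict 1, frames (7 6 8)
pos 6: 6 -> hit
pos 7: 1 -> miss, evict 7, frames (8 6 1)
pos 8: 0 -> miss, evict 8, frames (6 1 0)
pos 9: 4 -> miss, evict 6, frames (1 0 4)
pos 10: 1 -> hit
pos 11: 7 -> miss, evict 0, frames (4 1 7)
At position 11, page 0 is evicted.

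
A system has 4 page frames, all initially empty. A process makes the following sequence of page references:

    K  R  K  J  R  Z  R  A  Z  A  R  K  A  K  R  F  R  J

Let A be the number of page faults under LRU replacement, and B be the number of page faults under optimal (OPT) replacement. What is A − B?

Under LRU: F F . F . F . F . . . F . . . F . F → 8 faults.
Under OPT: F F . F . F . F . . . . . . . F . F → 7 faults.
A − B = 8 − 7 = 1.

1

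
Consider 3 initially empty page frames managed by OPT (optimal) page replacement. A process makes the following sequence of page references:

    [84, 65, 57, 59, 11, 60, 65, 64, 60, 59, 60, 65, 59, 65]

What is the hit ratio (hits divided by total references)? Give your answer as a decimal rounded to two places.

0.43

84 -> miss, frames (84)
65 -> miss, frames (84 65)
57 -> miss, frames (84 65 57)
59 -> miss, evict 57, frames (84 65 59)
11 -> miss, evict 84, frames (65 59 11)
60 -> miss, evict 11, frames (65 59 60)
65 -> hit
64 -> miss, evict 65, frames (59 60 64)
60 -> hit
59 -> hit
60 -> hit
65 -> miss, evict 64, frames (59 60 65)
59 -> hit
65 -> hit
Hits: 6 of 14 references → 6/14 = 0.4286.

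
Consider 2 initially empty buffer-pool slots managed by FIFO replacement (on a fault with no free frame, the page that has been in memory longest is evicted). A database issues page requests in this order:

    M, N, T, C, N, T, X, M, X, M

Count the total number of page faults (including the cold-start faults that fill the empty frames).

8

M: fault, frames {M}
N: fault, frames {M,N}
T: fault, evict M, frames {N,T}
C: fault, evict N, frames {T,C}
N: fault, evict T, frames {C,N}
T: fault, evict C, frames {N,T}
X: fault, evict N, frames {T,X}
M: fault, evict T, frames {X,M}
X: hit
M: hit
Page faults: 8.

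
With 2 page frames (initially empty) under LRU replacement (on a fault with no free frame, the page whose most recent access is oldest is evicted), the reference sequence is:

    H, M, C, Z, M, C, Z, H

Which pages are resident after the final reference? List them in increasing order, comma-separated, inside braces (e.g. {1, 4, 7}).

H: miss, frames [H]
M: miss, frames [H, M]
C: miss, evict H, frames [M, C]
Z: miss, evict M, frames [C, Z]
M: miss, evict C, frames [Z, M]
C: miss, evict Z, frames [M, C]
Z: miss, evict M, frames [C, Z]
H: miss, evict C, frames [Z, H]

{H, Z}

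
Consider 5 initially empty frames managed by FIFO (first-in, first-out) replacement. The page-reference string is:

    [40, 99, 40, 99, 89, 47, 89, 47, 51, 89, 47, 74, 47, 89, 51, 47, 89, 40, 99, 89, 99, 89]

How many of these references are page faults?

9

40 -> fault, frames (40)
99 -> fault, frames (40 99)
40 -> hit
99 -> hit
89 -> fault, frames (40 99 89)
47 -> fault, frames (40 99 89 47)
89 -> hit
47 -> hit
51 -> fault, frames (40 99 89 47 51)
89 -> hit
47 -> hit
74 -> fault, evict 40, frames (99 89 47 51 74)
47 -> hit
89 -> hit
51 -> hit
47 -> hit
89 -> hit
40 -> fault, evict 99, frames (89 47 51 74 40)
99 -> fault, evict 89, frames (47 51 74 40 99)
89 -> fault, evict 47, frames (51 74 40 99 89)
99 -> hit
89 -> hit
Page faults: 9.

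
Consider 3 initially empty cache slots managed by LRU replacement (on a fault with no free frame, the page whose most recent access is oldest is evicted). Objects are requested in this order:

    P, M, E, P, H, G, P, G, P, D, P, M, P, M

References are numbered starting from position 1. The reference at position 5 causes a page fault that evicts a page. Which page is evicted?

M

pos 1: P: miss, frames {P}
pos 2: M: miss, frames {P,M}
pos 3: E: miss, frames {P,M,E}
pos 4: P: hit
pos 5: H: miss, evict M, frames {E,P,H}
At position 5, page M is evicted.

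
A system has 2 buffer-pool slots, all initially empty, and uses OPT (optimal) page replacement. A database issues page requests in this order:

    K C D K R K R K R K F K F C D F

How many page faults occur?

K: miss, frames {K}
C: miss, frames {K,C}
D: miss, evict C, frames {K,D}
K: hit
R: miss, evict D, frames {K,R}
K: hit
R: hit
K: hit
R: hit
K: hit
F: miss, evict R, frames {K,F}
K: hit
F: hit
C: miss, evict K, frames {F,C}
D: miss, evict C, frames {F,D}
F: hit
Page faults: 7.

7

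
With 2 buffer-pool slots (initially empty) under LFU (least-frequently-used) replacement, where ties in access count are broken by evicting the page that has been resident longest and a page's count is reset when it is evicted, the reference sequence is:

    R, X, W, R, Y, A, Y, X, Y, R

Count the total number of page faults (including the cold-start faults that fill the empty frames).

8

R: miss, frames [R]
X: miss, frames [R, X]
W: miss, evict R, frames [X, W]
R: miss, evict X, frames [W, R]
Y: miss, evict W, frames [R, Y]
A: miss, evict R, frames [Y, A]
Y: hit
X: miss, evict A, frames [Y, X]
Y: hit
R: miss, evict X, frames [Y, R]
Page faults: 8.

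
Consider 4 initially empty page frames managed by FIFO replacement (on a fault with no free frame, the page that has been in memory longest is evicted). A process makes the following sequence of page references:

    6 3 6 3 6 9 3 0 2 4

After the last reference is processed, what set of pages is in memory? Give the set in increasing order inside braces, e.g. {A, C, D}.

6 → miss, frames {6}
3 → miss, frames {6,3}
6 → hit
3 → hit
6 → hit
9 → miss, frames {6,3,9}
3 → hit
0 → miss, frames {6,3,9,0}
2 → miss, evict 6, frames {3,9,0,2}
4 → miss, evict 3, frames {9,0,2,4}

{0, 2, 4, 9}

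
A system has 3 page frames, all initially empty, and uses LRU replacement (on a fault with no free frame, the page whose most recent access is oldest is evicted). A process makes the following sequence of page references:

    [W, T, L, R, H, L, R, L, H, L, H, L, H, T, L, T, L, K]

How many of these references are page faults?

7

W -> miss, frames [W]
T -> miss, frames [W, T]
L -> miss, frames [W, T, L]
R -> miss, evict W, frames [T, L, R]
H -> miss, evict T, frames [L, R, H]
L -> hit
R -> hit
L -> hit
H -> hit
L -> hit
H -> hit
L -> hit
H -> hit
T -> miss, evict R, frames [L, H, T]
L -> hit
T -> hit
L -> hit
K -> miss, evict H, frames [T, L, K]
Page faults: 7.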